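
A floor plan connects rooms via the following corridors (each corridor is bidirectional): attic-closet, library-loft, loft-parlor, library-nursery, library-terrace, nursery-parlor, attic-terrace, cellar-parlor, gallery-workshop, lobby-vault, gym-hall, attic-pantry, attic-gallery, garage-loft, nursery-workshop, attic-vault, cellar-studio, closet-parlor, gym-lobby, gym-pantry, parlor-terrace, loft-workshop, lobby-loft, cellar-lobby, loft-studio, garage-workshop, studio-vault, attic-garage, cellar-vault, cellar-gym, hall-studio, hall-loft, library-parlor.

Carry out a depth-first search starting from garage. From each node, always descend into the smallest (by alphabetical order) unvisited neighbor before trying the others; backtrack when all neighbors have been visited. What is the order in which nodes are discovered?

garage -> attic -> closet -> parlor -> cellar -> gym -> hall -> loft -> library -> nursery -> workshop -> gallery -> terrace -> lobby -> vault -> studio -> pantry

Visit garage
garage → attic
attic → closet
closet → parlor
parlor → cellar
cellar → gym
gym → hall
hall → loft
loft → library
library → nursery
nursery → workshop
workshop → gallery
library → terrace
loft → lobby
lobby → vault
vault → studio
gym → pantry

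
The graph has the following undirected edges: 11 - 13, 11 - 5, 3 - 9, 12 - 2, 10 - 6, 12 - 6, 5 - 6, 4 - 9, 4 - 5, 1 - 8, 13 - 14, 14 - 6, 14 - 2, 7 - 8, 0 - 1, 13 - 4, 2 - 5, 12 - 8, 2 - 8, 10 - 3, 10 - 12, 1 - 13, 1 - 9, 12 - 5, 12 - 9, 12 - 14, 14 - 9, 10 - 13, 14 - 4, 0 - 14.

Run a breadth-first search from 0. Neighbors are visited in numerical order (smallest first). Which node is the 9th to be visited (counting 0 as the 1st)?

6

Visit 0; enqueue 1, 14 → queue [1, 14]
Visit 1; enqueue 8, 9, 13 → queue [14, 8, 9, 13]
Visit 14; enqueue 2, 4, 6, 12 → queue [8, 9, 13, 2, 4, 6, 12]
Visit 8; enqueue 7 → queue [9, 13, 2, 4, 6, 12, 7]
Visit 9; enqueue 3 → queue [13, 2, 4, 6, 12, 7, 3]
Visit 13; enqueue 10, 11 → queue [2, 4, 6, 12, 7, 3, 10, 11]
Visit 2; enqueue 5 → queue [4, 6, 12, 7, 3, 10, 11, 5]
Visit 4 → queue [6, 12, 7, 3, 10, 11, 5]
Visit 6 → queue [12, 7, 3, 10, 11, 5]
Visit 12 → queue [7, 3, 10, 11, 5]
Visit 7 → queue [3, 10, 11, 5]
Visit 3 → queue [10, 11, 5]
Visit 10 → queue [11, 5]
Visit 11 → queue [5]
Visit 5 → queue []

Visit order: 0, 1, 14, 8, 9, 13, 2, 4, 6, 12, 7, 3, 10, 11, 5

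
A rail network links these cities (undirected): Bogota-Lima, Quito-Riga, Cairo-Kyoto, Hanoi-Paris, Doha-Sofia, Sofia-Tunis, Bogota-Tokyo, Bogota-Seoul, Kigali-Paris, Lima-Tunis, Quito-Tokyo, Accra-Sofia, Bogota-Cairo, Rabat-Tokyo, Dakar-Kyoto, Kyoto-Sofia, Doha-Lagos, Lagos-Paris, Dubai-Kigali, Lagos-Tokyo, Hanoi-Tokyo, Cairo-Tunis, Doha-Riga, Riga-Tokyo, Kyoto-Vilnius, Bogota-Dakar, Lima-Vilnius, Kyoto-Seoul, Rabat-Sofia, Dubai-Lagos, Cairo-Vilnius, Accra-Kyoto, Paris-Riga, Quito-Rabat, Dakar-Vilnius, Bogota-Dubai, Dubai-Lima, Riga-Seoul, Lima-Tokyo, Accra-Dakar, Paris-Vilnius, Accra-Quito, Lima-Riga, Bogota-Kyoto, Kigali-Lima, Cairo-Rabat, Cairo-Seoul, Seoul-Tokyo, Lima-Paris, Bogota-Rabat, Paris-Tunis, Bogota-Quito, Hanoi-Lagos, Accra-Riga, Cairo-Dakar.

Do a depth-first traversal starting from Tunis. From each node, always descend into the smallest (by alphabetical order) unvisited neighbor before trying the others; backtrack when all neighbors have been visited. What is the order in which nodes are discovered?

Visit Tunis
Tunis → Cairo
Cairo → Bogota
Bogota → Dakar
Dakar → Accra
Accra → Kyoto
Kyoto → Seoul
Seoul → Riga
Riga → Doha
Doha → Lagos
Lagos → Dubai
Dubai → Kigali
Kigali → Lima
Lima → Paris
Paris → Hanoi
Hanoi → Tokyo
Tokyo → Quito
Quito → Rabat
Rabat → Sofia
Paris → Vilnius

Tunis, Cairo, Bogota, Dakar, Accra, Kyoto, Seoul, Riga, Doha, Lagos, Dubai, Kigali, Lima, Paris, Hanoi, Tokyo, Quito, Rabat, Sofia, Vilnius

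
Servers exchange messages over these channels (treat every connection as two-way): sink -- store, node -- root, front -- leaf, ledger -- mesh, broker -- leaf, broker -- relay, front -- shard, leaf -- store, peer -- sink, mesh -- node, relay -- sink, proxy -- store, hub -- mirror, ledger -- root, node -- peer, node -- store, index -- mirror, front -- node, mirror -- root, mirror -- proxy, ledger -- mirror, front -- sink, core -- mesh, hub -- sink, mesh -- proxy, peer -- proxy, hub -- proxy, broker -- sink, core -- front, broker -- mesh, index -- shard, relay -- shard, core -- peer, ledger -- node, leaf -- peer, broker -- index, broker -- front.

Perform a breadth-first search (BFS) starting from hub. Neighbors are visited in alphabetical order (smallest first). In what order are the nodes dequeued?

hub, mirror, proxy, sink, index, ledger, root, mesh, peer, store, broker, front, relay, shard, node, core, leaf

Visit hub; enqueue mirror, proxy, sink → queue [mirror, proxy, sink]
Visit mirror; enqueue index, ledger, root → queue [proxy, sink, index, ledger, root]
Visit proxy; enqueue mesh, peer, store → queue [sink, index, ledger, root, mesh, peer, store]
Visit sink; enqueue broker, front, relay → queue [index, ledger, root, mesh, peer, store, broker, front, relay]
Visit index; enqueue shard → queue [ledger, root, mesh, peer, store, broker, front, relay, shard]
Visit ledger; enqueue node → queue [root, mesh, peer, store, broker, front, relay, shard, node]
Visit root → queue [mesh, peer, store, broker, front, relay, shard, node]
Visit mesh; enqueue core → queue [peer, store, broker, front, relay, shard, node, core]
Visit peer; enqueue leaf → queue [store, broker, front, relay, shard, node, core, leaf]
Visit store → queue [broker, front, relay, shard, node, core, leaf]
Visit broker → queue [front, relay, shard, node, core, leaf]
Visit front → queue [relay, shard, node, core, leaf]
Visit relay → queue [shard, node, core, leaf]
Visit shard → queue [node, core, leaf]
Visit node → queue [core, leaf]
Visit core → queue [leaf]
Visit leaf → queue []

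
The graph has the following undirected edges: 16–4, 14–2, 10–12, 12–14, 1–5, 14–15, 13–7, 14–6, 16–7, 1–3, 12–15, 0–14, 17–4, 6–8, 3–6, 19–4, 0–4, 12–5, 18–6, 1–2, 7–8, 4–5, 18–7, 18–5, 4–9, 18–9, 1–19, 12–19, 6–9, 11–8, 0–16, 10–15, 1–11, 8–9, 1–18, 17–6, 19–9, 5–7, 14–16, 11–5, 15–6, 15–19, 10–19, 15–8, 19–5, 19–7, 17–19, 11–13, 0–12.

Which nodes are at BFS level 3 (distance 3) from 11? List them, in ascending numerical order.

Level 0: 11
Level 1: 1, 5, 8, 13
Level 2: 2, 3, 4, 6, 7, 9, 12, 15, 18, 19
Level 3: 0, 10, 14, 16, 17

0, 10, 14, 16, 17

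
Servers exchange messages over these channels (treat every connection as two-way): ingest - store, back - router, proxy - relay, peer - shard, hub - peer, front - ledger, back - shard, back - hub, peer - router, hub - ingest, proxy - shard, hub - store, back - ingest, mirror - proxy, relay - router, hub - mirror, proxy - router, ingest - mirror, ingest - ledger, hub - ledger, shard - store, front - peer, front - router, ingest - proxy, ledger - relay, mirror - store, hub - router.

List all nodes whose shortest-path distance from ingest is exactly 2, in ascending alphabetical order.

front, peer, relay, router, shard

Level 0: ingest
Level 1: back, hub, ledger, mirror, proxy, store
Level 2: front, peer, relay, router, shard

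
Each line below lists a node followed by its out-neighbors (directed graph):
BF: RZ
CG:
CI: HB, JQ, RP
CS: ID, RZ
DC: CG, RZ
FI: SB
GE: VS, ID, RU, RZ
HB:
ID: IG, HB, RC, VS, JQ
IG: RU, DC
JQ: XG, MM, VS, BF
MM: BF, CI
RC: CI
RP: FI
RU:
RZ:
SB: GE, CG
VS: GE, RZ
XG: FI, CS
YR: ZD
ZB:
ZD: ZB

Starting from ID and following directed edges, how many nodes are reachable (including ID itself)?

19

BFS from ID visits: ID, VS, RC, JQ, IG, HB, RZ, GE, CI, XG, MM, BF, RU, DC, RP, FI, CS, CG, SB
Reachable nodes: 19 of 22 total.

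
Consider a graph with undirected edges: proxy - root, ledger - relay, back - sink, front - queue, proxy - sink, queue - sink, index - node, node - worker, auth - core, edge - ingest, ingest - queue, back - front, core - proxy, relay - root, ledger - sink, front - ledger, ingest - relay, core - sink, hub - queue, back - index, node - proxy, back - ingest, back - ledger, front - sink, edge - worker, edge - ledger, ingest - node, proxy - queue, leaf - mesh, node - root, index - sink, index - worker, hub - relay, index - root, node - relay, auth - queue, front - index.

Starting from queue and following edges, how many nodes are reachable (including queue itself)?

BFS from queue visits: queue, auth, front, hub, ingest, proxy, sink, core, back, index, ledger, relay, edge, node, root, worker
Reachable nodes: 16 of 18 total.

16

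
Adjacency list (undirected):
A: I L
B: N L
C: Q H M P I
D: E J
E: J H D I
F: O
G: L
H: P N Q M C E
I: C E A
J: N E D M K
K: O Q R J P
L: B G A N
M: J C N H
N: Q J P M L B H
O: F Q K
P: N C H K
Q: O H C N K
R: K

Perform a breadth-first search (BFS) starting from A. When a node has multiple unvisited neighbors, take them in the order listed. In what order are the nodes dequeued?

Visit A; enqueue I, L → queue [I, L]
Visit I; enqueue C, E → queue [L, C, E]
Visit L; enqueue B, G, N → queue [C, E, B, G, N]
Visit C; enqueue Q, H, M, P → queue [E, B, G, N, Q, H, M, P]
Visit E; enqueue J, D → queue [B, G, N, Q, H, M, P, J, D]
Visit B → queue [G, N, Q, H, M, P, J, D]
Visit G → queue [N, Q, H, M, P, J, D]
Visit N → queue [Q, H, M, P, J, D]
Visit Q; enqueue O, K → queue [H, M, P, J, D, O, K]
Visit H → queue [M, P, J, D, O, K]
Visit M → queue [P, J, D, O, K]
Visit P → queue [J, D, O, K]
Visit J → queue [D, O, K]
Visit D → queue [O, K]
Visit O; enqueue F → queue [K, F]
Visit K; enqueue R → queue [F, R]
Visit F → queue [R]
Visit R → queue []

A I L C E B G N Q H M P J D O K F R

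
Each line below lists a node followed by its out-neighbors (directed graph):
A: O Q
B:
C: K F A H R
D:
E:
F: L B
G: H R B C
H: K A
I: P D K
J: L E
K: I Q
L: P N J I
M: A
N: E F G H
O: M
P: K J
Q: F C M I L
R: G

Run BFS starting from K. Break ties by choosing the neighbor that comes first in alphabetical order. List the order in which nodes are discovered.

Visit K; enqueue I, Q → queue [I, Q]
Visit I; enqueue D, P → queue [Q, D, P]
Visit Q; enqueue C, F, L, M → queue [D, P, C, F, L, M]
Visit D → queue [P, C, F, L, M]
Visit P; enqueue J → queue [C, F, L, M, J]
Visit C; enqueue A, H, R → queue [F, L, M, J, A, H, R]
Visit F; enqueue B → queue [L, M, J, A, H, R, B]
Visit L; enqueue N → queue [M, J, A, H, R, B, N]
Visit M → queue [J, A, H, R, B, N]
Visit J; enqueue E → queue [A, H, R, B, N, E]
Visit A; enqueue O → queue [H, R, B, N, E, O]
Visit H → queue [R, B, N, E, O]
Visit R; enqueue G → queue [B, N, E, O, G]
Visit B → queue [N, E, O, G]
Visit N → queue [E, O, G]
Visit E → queue [O, G]
Visit O → queue [G]
Visit G → queue []

K, I, Q, D, P, C, F, L, M, J, A, H, R, B, N, E, O, G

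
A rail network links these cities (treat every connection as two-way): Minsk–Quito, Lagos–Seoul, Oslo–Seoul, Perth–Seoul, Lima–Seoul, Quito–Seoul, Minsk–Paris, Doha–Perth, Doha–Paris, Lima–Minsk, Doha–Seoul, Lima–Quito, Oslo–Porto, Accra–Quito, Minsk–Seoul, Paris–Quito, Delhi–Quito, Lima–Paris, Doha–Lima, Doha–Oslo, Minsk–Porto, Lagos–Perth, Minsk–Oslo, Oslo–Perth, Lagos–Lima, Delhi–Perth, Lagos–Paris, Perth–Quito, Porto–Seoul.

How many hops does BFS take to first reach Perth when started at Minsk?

2

Level 0: Minsk
Level 1: Lima, Oslo, Paris, Porto, Quito, Seoul
Level 2: Accra, Delhi, Doha, Lagos, Perth
Perth first appears at level 2.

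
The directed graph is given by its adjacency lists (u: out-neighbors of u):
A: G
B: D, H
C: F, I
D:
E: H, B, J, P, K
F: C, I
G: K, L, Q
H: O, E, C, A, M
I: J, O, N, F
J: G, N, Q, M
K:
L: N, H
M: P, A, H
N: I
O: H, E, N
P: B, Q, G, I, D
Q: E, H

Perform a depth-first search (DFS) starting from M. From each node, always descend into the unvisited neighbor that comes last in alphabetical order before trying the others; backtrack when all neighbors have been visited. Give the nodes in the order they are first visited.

Visit M
M → P
P → Q
Q → H
H → O
O → N
N → I
I → J
J → G
G → L
G → K
I → F
F → C
O → E
E → B
B → D
H → A

M -> P -> Q -> H -> O -> N -> I -> J -> G -> L -> K -> F -> C -> E -> B -> D -> A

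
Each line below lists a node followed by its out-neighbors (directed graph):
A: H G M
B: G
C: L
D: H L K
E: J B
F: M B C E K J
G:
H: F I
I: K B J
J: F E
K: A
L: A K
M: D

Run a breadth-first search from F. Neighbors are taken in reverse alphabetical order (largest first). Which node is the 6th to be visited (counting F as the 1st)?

C

Visit F; enqueue M, K, J, E, C, B → queue [M, K, J, E, C, B]
Visit M; enqueue D → queue [K, J, E, C, B, D]
Visit K; enqueue A → queue [J, E, C, B, D, A]
Visit J → queue [E, C, B, D, A]
Visit E → queue [C, B, D, A]
Visit C; enqueue L → queue [B, D, A, L]
Visit B; enqueue G → queue [D, A, L, G]
Visit D; enqueue H → queue [A, L, G, H]
Visit A → queue [L, G, H]
Visit L → queue [G, H]
Visit G → queue [H]
Visit H; enqueue I → queue [I]
Visit I → queue []

Visit order: F, M, K, J, E, C, B, D, A, L, G, H, I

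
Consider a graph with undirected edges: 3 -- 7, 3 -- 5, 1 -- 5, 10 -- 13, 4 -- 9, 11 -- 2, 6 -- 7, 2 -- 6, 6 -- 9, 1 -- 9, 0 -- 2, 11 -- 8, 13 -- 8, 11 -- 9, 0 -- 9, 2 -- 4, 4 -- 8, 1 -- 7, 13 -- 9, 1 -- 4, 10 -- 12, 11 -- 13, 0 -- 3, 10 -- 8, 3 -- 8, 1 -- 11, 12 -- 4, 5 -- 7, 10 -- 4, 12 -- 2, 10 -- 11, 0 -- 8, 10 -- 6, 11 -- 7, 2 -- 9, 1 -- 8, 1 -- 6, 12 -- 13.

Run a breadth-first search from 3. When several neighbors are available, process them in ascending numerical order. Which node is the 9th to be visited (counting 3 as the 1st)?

6

Visit 3; enqueue 0, 5, 7, 8 → queue [0, 5, 7, 8]
Visit 0; enqueue 2, 9 → queue [5, 7, 8, 2, 9]
Visit 5; enqueue 1 → queue [7, 8, 2, 9, 1]
Visit 7; enqueue 6, 11 → queue [8, 2, 9, 1, 6, 11]
Visit 8; enqueue 4, 10, 13 → queue [2, 9, 1, 6, 11, 4, 10, 13]
Visit 2; enqueue 12 → queue [9, 1, 6, 11, 4, 10, 13, 12]
Visit 9 → queue [1, 6, 11, 4, 10, 13, 12]
Visit 1 → queue [6, 11, 4, 10, 13, 12]
Visit 6 → queue [11, 4, 10, 13, 12]
Visit 11 → queue [4, 10, 13, 12]
Visit 4 → queue [10, 13, 12]
Visit 10 → queue [13, 12]
Visit 13 → queue [12]
Visit 12 → queue []

Visit order: 3, 0, 5, 7, 8, 2, 9, 1, 6, 11, 4, 10, 13, 12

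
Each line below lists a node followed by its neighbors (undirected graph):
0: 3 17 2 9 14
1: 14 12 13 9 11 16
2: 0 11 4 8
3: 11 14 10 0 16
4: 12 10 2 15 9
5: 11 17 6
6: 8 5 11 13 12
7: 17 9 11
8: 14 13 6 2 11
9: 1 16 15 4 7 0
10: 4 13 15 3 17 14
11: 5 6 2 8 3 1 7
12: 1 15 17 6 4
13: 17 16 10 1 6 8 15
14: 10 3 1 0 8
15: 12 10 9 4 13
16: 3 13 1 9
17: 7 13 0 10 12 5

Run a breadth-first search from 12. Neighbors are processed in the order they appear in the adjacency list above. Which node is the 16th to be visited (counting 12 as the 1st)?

8

Visit 12; enqueue 1, 15, 17, 6, 4 → queue [1, 15, 17, 6, 4]
Visit 1; enqueue 14, 13, 9, 11, 16 → queue [15, 17, 6, 4, 14, 13, 9, 11, 16]
Visit 15; enqueue 10 → queue [17, 6, 4, 14, 13, 9, 11, 16, 10]
Visit 17; enqueue 7, 0, 5 → queue [6, 4, 14, 13, 9, 11, 16, 10, 7, 0, 5]
Visit 6; enqueue 8 → queue [4, 14, 13, 9, 11, 16, 10, 7, 0, 5, 8]
Visit 4; enqueue 2 → queue [14, 13, 9, 11, 16, 10, 7, 0, 5, 8, 2]
Visit 14; enqueue 3 → queue [13, 9, 11, 16, 10, 7, 0, 5, 8, 2, 3]
Visit 13 → queue [9, 11, 16, 10, 7, 0, 5, 8, 2, 3]
Visit 9 → queue [11, 16, 10, 7, 0, 5, 8, 2, 3]
Visit 11 → queue [16, 10, 7, 0, 5, 8, 2, 3]
Visit 16 → queue [10, 7, 0, 5, 8, 2, 3]
Visit 10 → queue [7, 0, 5, 8, 2, 3]
Visit 7 → queue [0, 5, 8, 2, 3]
Visit 0 → queue [5, 8, 2, 3]
Visit 5 → queue [8, 2, 3]
Visit 8 → queue [2, 3]
Visit 2 → queue [3]
Visit 3 → queue []

Visit order: 12, 1, 15, 17, 6, 4, 14, 13, 9, 11, 16, 10, 7, 0, 5, 8, 2, 3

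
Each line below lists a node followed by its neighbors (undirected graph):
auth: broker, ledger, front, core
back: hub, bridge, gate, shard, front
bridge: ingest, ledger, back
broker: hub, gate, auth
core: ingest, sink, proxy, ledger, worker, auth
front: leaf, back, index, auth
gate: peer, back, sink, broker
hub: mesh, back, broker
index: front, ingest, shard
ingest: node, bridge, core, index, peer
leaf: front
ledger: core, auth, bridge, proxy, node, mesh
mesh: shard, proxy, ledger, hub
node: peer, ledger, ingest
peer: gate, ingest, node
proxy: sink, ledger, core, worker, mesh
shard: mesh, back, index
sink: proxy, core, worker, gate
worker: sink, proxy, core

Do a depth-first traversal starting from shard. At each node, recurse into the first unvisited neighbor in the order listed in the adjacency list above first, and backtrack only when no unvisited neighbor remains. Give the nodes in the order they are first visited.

Visit shard
shard → mesh
mesh → proxy
proxy → sink
sink → core
core → ingest
ingest → node
node → peer
peer → gate
gate → back
back → hub
hub → broker
broker → auth
auth → ledger
ledger → bridge
auth → front
front → leaf
front → index
core → worker

shard → mesh → proxy → sink → core → ingest → node → peer → gate → back → hub → broker → auth → ledger → bridge → front → leaf → index → worker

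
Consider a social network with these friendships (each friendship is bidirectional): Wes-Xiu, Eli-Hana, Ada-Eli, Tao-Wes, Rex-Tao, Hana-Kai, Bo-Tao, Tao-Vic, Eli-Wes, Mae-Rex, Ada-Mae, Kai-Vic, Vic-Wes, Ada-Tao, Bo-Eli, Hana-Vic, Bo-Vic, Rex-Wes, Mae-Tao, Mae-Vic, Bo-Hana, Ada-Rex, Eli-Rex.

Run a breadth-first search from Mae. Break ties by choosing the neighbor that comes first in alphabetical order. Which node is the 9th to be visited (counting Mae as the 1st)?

Visit Mae; enqueue Ada, Rex, Tao, Vic → queue [Ada, Rex, Tao, Vic]
Visit Ada; enqueue Eli → queue [Rex, Tao, Vic, Eli]
Visit Rex; enqueue Wes → queue [Tao, Vic, Eli, Wes]
Visit Tao; enqueue Bo → queue [Vic, Eli, Wes, Bo]
Visit Vic; enqueue Hana, Kai → queue [Eli, Wes, Bo, Hana, Kai]
Visit Eli → queue [Wes, Bo, Hana, Kai]
Visit Wes; enqueue Xiu → queue [Bo, Hana, Kai, Xiu]
Visit Bo → queue [Hana, Kai, Xiu]
Visit Hana → queue [Kai, Xiu]
Visit Kai → queue [Xiu]
Visit Xiu → queue []

Visit order: Mae, Ada, Rex, Tao, Vic, Eli, Wes, Bo, Hana, Kai, Xiu

Hana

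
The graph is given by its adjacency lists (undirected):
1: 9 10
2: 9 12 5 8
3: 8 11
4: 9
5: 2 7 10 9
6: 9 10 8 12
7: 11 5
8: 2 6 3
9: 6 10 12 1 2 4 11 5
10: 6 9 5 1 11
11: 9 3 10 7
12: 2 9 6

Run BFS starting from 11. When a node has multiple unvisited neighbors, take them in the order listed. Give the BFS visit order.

11 9 3 10 7 6 12 1 2 4 5 8

Visit 11; enqueue 9, 3, 10, 7 → queue [9, 3, 10, 7]
Visit 9; enqueue 6, 12, 1, 2, 4, 5 → queue [3, 10, 7, 6, 12, 1, 2, 4, 5]
Visit 3; enqueue 8 → queue [10, 7, 6, 12, 1, 2, 4, 5, 8]
Visit 10 → queue [7, 6, 12, 1, 2, 4, 5, 8]
Visit 7 → queue [6, 12, 1, 2, 4, 5, 8]
Visit 6 → queue [12, 1, 2, 4, 5, 8]
Visit 12 → queue [1, 2, 4, 5, 8]
Visit 1 → queue [2, 4, 5, 8]
Visit 2 → queue [4, 5, 8]
Visit 4 → queue [5, 8]
Visit 5 → queue [8]
Visit 8 → queue []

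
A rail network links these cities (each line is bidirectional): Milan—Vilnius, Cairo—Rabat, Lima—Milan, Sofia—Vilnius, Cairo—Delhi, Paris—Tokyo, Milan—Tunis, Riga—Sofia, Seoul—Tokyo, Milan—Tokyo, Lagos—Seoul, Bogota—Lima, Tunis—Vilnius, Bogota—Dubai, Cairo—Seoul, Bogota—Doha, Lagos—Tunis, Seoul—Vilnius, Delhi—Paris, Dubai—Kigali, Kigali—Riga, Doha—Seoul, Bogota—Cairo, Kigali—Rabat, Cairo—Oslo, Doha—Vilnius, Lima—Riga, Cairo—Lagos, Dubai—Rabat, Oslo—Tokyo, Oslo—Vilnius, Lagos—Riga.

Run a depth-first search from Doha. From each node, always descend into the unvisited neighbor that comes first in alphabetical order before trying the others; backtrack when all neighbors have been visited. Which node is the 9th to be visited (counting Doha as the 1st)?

Visit Doha
Doha → Bogota
Bogota → Cairo
Cairo → Delhi
Delhi → Paris
Paris → Tokyo
Tokyo → Milan
Milan → Lima
Lima → Riga
Riga → Kigali
Kigali → Dubai
Dubai → Rabat
Riga → Lagos
Lagos → Seoul
Seoul → Vilnius
Vilnius → Oslo
Vilnius → Sofia
Vilnius → Tunis

Visit order: Doha, Bogota, Cairo, Delhi, Paris, Tokyo, Milan, Lima, Riga, Kigali, Dubai, Rabat, Lagos, Seoul, Vilnius, Oslo, Sofia, Tunis

Riga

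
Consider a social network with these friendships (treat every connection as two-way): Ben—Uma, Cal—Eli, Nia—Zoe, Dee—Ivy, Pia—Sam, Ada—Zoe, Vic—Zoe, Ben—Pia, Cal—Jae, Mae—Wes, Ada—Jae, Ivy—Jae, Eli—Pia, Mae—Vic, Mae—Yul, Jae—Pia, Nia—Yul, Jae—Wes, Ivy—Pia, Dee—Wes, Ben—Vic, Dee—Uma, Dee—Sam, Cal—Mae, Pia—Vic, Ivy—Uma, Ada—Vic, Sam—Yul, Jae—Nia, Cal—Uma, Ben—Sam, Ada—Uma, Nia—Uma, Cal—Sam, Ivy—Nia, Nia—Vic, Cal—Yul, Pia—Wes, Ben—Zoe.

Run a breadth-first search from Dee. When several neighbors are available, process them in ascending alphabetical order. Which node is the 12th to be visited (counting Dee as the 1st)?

Ada

Visit Dee; enqueue Ivy, Sam, Uma, Wes → queue [Ivy, Sam, Uma, Wes]
Visit Ivy; enqueue Jae, Nia, Pia → queue [Sam, Uma, Wes, Jae, Nia, Pia]
Visit Sam; enqueue Ben, Cal, Yul → queue [Uma, Wes, Jae, Nia, Pia, Ben, Cal, Yul]
Visit Uma; enqueue Ada → queue [Wes, Jae, Nia, Pia, Ben, Cal, Yul, Ada]
Visit Wes; enqueue Mae → queue [Jae, Nia, Pia, Ben, Cal, Yul, Ada, Mae]
Visit Jae → queue [Nia, Pia, Ben, Cal, Yul, Ada, Mae]
Visit Nia; enqueue Vic, Zoe → queue [Pia, Ben, Cal, Yul, Ada, Mae, Vic, Zoe]
Visit Pia; enqueue Eli → queue [Ben, Cal, Yul, Ada, Mae, Vic, Zoe, Eli]
Visit Ben → queue [Cal, Yul, Ada, Mae, Vic, Zoe, Eli]
Visit Cal → queue [Yul, Ada, Mae, Vic, Zoe, Eli]
Visit Yul → queue [Ada, Mae, Vic, Zoe, Eli]
Visit Ada → queue [Mae, Vic, Zoe, Eli]
Visit Mae → queue [Vic, Zoe, Eli]
Visit Vic → queue [Zoe, Eli]
Visit Zoe → queue [Eli]
Visit Eli → queue []

Visit order: Dee, Ivy, Sam, Uma, Wes, Jae, Nia, Pia, Ben, Cal, Yul, Ada, Mae, Vic, Zoe, Eli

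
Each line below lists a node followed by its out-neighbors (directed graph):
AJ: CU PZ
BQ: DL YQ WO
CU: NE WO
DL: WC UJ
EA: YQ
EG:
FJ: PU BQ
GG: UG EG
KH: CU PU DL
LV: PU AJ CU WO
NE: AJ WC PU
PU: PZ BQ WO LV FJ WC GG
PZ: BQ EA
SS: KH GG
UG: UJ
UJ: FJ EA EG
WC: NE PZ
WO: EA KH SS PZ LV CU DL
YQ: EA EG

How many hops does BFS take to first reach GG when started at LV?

Level 0: LV
Level 1: AJ, CU, PU, WO
Level 2: BQ, DL, EA, FJ, GG, KH, NE, PZ, SS, WC
Level 3: EG, UG, UJ, YQ
GG first appears at level 2.

2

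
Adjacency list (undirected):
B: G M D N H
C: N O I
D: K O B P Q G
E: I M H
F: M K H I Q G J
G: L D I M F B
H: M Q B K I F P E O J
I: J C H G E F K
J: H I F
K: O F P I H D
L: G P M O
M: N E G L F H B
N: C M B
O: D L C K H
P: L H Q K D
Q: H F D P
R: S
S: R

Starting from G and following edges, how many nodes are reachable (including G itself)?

BFS from G visits: G, M, L, I, F, D, B, N, H, E, P, O, K, J, C, Q
Reachable nodes: 16 of 18 total.

16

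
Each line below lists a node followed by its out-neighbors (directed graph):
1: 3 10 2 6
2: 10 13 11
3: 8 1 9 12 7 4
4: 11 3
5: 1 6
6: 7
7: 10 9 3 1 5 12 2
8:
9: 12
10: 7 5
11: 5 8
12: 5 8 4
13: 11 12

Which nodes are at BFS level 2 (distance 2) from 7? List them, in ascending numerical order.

Level 0: 7
Level 1: 1, 2, 3, 5, 9, 10, 12
Level 2: 4, 6, 8, 11, 13

4, 6, 8, 11, 13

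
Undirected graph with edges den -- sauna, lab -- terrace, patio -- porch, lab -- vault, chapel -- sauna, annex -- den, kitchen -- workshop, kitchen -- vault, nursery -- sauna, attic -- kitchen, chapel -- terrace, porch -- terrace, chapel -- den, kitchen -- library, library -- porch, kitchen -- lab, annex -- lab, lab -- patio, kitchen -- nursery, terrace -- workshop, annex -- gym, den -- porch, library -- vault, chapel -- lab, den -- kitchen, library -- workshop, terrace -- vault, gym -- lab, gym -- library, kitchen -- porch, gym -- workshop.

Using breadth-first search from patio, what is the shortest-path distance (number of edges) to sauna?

3

Level 0: patio
Level 1: lab, porch
Level 2: annex, chapel, den, gym, kitchen, library, terrace, vault
Level 3: attic, nursery, sauna, workshop
sauna first appears at level 3.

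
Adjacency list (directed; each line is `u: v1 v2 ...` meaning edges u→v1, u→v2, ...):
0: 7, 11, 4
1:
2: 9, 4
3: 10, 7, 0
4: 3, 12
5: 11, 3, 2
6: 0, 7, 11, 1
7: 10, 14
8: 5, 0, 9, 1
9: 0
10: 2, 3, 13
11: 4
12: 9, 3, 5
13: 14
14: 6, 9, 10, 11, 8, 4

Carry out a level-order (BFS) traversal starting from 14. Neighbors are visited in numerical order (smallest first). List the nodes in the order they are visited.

14 4 6 8 9 10 11 3 12 0 1 7 5 2 13

Visit 14; enqueue 4, 6, 8, 9, 10, 11 → queue [4, 6, 8, 9, 10, 11]
Visit 4; enqueue 3, 12 → queue [6, 8, 9, 10, 11, 3, 12]
Visit 6; enqueue 0, 1, 7 → queue [8, 9, 10, 11, 3, 12, 0, 1, 7]
Visit 8; enqueue 5 → queue [9, 10, 11, 3, 12, 0, 1, 7, 5]
Visit 9 → queue [10, 11, 3, 12, 0, 1, 7, 5]
Visit 10; enqueue 2, 13 → queue [11, 3, 12, 0, 1, 7, 5, 2, 13]
Visit 11 → queue [3, 12, 0, 1, 7, 5, 2, 13]
Visit 3 → queue [12, 0, 1, 7, 5, 2, 13]
Visit 12 → queue [0, 1, 7, 5, 2, 13]
Visit 0 → queue [1, 7, 5, 2, 13]
Visit 1 → queue [7, 5, 2, 13]
Visit 7 → queue [5, 2, 13]
Visit 5 → queue [2, 13]
Visit 2 → queue [13]
Visit 13 → queue []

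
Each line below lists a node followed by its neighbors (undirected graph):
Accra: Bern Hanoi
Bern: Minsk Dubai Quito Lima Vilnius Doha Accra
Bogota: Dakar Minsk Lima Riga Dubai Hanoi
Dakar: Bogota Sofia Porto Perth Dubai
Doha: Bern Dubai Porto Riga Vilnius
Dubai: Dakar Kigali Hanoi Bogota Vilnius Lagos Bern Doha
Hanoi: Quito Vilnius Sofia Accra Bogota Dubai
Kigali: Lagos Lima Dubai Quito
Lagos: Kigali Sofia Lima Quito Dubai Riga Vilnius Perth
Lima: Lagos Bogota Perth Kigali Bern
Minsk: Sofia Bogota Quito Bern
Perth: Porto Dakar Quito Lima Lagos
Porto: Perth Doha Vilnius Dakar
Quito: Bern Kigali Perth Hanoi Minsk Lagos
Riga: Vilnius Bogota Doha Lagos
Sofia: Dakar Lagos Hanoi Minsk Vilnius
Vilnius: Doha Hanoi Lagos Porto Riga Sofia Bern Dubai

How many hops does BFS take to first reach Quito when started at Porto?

Level 0: Porto
Level 1: Dakar, Doha, Perth, Vilnius
Level 2: Bern, Bogota, Dubai, Hanoi, Lagos, Lima, Quito, Riga, Sofia
Level 3: Accra, Kigali, Minsk
Quito first appears at level 2.

2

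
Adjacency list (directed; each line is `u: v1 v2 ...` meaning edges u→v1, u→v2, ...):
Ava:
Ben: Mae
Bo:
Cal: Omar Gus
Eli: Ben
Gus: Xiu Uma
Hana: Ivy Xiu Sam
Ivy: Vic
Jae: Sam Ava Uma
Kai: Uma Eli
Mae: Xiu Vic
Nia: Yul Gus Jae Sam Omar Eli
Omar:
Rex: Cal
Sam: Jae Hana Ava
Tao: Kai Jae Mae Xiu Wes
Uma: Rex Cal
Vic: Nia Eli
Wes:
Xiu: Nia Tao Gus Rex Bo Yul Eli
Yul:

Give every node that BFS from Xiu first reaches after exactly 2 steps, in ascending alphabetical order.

Level 0: Xiu
Level 1: Bo, Eli, Gus, Nia, Rex, Tao, Yul
Level 2: Ben, Cal, Jae, Kai, Mae, Omar, Sam, Uma, Wes
Level 3: Ava, Hana, Vic
Level 4: Ivy

Ben, Cal, Jae, Kai, Mae, Omar, Sam, Uma, Wes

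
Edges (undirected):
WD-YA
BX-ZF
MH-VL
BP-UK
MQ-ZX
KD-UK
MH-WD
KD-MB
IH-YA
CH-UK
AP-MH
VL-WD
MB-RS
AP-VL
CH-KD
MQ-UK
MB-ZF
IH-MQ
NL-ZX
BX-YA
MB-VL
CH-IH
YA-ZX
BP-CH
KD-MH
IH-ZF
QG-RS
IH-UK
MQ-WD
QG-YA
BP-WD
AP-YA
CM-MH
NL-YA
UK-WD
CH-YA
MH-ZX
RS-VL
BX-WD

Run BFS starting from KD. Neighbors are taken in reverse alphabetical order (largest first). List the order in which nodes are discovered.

KD UK MH MB CH WD MQ IH BP ZX VL CM AP ZF RS YA BX NL QG

Visit KD; enqueue UK, MH, MB, CH → queue [UK, MH, MB, CH]
Visit UK; enqueue WD, MQ, IH, BP → queue [MH, MB, CH, WD, MQ, IH, BP]
Visit MH; enqueue ZX, VL, CM, AP → queue [MB, CH, WD, MQ, IH, BP, ZX, VL, CM, AP]
Visit MB; enqueue ZF, RS → queue [CH, WD, MQ, IH, BP, ZX, VL, CM, AP, ZF, RS]
Visit CH; enqueue YA → queue [WD, MQ, IH, BP, ZX, VL, CM, AP, ZF, RS, YA]
Visit WD; enqueue BX → queue [MQ, IH, BP, ZX, VL, CM, AP, ZF, RS, YA, BX]
Visit MQ → queue [IH, BP, ZX, VL, CM, AP, ZF, RS, YA, BX]
Visit IH → queue [BP, ZX, VL, CM, AP, ZF, RS, YA, BX]
Visit BP → queue [ZX, VL, CM, AP, ZF, RS, YA, BX]
Visit ZX; enqueue NL → queue [VL, CM, AP, ZF, RS, YA, BX, NL]
Visit VL → queue [CM, AP, ZF, RS, YA, BX, NL]
Visit CM → queue [AP, ZF, RS, YA, BX, NL]
Visit AP → queue [ZF, RS, YA, BX, NL]
Visit ZF → queue [RS, YA, BX, NL]
Visit RS; enqueue QG → queue [YA, BX, NL, QG]
Visit YA → queue [BX, NL, QG]
Visit BX → queue [NL, QG]
Visit NL → queue [QG]
Visit QG → queue []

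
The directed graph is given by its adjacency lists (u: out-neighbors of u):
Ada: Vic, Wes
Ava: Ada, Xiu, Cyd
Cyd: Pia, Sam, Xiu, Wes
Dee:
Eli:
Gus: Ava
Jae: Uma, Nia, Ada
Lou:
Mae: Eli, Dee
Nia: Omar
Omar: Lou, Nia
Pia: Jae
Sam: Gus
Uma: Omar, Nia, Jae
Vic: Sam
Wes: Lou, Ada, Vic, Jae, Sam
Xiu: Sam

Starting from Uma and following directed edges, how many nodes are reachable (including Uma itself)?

14

BFS from Uma visits: Uma, Omar, Nia, Jae, Lou, Ada, Vic, Wes, Sam, Gus, Ava, Xiu, Cyd, Pia
Reachable nodes: 14 of 17 total.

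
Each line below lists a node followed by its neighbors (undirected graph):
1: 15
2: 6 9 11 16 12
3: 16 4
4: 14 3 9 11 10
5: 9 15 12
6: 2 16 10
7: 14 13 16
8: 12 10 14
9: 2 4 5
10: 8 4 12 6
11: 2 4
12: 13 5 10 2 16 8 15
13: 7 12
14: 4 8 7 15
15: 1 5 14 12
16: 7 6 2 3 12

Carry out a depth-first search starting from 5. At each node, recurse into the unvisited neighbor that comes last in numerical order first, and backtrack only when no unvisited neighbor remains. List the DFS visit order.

Visit 5
5 → 15
15 → 14
14 → 8
8 → 12
12 → 16
16 → 7
7 → 13
16 → 6
6 → 10
10 → 4
4 → 11
11 → 2
2 → 9
4 → 3
15 → 1

5 -> 15 -> 14 -> 8 -> 12 -> 16 -> 7 -> 13 -> 6 -> 10 -> 4 -> 11 -> 2 -> 9 -> 3 -> 1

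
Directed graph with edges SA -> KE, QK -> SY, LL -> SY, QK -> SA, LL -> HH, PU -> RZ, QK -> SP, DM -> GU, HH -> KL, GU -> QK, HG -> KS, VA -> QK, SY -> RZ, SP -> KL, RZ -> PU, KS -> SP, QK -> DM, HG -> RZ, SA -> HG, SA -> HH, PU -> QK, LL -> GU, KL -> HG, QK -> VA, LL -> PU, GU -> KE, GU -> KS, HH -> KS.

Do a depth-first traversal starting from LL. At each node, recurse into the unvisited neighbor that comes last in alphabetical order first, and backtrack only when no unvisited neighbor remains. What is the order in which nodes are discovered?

LL → SY → RZ → PU → QK → VA → SP → KL → HG → KS → SA → KE → HH → DM → GU

Visit LL
LL → SY
SY → RZ
RZ → PU
PU → QK
QK → VA
QK → SP
SP → KL
KL → HG
HG → KS
QK → SA
SA → KE
SA → HH
QK → DM
DM → GU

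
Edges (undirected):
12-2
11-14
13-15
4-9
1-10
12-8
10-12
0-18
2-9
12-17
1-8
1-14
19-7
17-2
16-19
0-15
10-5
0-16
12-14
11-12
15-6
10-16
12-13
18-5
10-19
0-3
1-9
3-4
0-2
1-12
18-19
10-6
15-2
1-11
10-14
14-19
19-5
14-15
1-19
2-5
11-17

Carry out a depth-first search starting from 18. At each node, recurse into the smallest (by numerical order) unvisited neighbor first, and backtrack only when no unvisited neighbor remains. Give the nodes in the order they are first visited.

Visit 18
18 → 0
0 → 2
2 → 5
5 → 10
10 → 1
1 → 8
8 → 12
12 → 11
11 → 14
14 → 15
15 → 6
15 → 13
14 → 19
19 → 7
19 → 16
11 → 17
1 → 9
9 → 4
4 → 3

18 0 2 5 10 1 8 12 11 14 15 6 13 19 7 16 17 9 4 3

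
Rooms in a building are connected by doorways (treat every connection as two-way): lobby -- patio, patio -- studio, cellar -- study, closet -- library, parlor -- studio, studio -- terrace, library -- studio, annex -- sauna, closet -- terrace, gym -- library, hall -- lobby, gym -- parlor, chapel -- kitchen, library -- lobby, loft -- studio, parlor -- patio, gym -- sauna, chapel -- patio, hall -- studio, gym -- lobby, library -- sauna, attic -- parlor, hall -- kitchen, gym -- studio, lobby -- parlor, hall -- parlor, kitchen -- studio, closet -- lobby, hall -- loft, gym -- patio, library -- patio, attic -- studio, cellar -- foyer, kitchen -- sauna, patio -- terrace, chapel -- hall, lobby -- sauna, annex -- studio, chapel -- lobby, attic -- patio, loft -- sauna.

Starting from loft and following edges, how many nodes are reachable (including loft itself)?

BFS from loft visits: loft, hall, sauna, studio, chapel, kitchen, lobby, parlor, annex, gym, library, attic, patio, terrace, closet
Reachable nodes: 15 of 18 total.

15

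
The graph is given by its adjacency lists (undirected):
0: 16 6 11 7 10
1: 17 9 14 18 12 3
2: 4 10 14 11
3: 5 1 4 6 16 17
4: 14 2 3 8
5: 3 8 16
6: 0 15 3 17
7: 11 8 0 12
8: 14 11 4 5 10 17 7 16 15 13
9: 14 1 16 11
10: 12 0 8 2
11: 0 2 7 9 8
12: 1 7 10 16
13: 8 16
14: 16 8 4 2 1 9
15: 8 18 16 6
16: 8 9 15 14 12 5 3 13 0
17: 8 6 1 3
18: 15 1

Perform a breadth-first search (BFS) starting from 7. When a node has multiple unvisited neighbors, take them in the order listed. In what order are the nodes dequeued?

7 → 11 → 8 → 0 → 12 → 2 → 9 → 14 → 4 → 5 → 10 → 17 → 16 → 15 → 13 → 6 → 1 → 3 → 18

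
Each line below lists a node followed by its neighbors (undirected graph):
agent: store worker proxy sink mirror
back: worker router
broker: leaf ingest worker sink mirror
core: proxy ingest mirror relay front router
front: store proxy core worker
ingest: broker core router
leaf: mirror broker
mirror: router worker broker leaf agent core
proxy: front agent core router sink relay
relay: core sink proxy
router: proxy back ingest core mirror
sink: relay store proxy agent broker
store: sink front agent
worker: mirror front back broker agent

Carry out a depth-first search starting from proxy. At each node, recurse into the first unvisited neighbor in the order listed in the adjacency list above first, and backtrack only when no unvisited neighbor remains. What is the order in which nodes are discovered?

Visit proxy
proxy → front
front → store
store → sink
sink → relay
relay → core
core → ingest
ingest → broker
broker → leaf
leaf → mirror
mirror → router
router → back
back → worker
worker → agent

proxy, front, store, sink, relay, core, ingest, broker, leaf, mirror, router, back, worker, agent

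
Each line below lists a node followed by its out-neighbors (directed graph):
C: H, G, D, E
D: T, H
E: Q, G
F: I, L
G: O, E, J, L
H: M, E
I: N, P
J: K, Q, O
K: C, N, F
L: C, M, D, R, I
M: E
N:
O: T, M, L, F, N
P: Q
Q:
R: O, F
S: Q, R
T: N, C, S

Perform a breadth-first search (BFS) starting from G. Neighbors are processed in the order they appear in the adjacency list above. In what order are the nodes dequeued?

Visit G; enqueue O, E, J, L → queue [O, E, J, L]
Visit O; enqueue T, M, F, N → queue [E, J, L, T, M, F, N]
Visit E; enqueue Q → queue [J, L, T, M, F, N, Q]
Visit J; enqueue K → queue [L, T, M, F, N, Q, K]
Visit L; enqueue C, D, R, I → queue [T, M, F, N, Q, K, C, D, R, I]
Visit T; enqueue S → queue [M, F, N, Q, K, C, D, R, I, S]
Visit M → queue [F, N, Q, K, C, D, R, I, S]
Visit F → queue [N, Q, K, C, D, R, I, S]
Visit N → queue [Q, K, C, D, R, I, S]
Visit Q → queue [K, C, D, R, I, S]
Visit K → queue [C, D, R, I, S]
Visit C; enqueue H → queue [D, R, I, S, H]
Visit D → queue [R, I, S, H]
Visit R → queue [I, S, H]
Visit I; enqueue P → queue [S, H, P]
Visit S → queue [H, P]
Visit H → queue [P]
Visit P → queue []

G O E J L T M F N Q K C D R I S H P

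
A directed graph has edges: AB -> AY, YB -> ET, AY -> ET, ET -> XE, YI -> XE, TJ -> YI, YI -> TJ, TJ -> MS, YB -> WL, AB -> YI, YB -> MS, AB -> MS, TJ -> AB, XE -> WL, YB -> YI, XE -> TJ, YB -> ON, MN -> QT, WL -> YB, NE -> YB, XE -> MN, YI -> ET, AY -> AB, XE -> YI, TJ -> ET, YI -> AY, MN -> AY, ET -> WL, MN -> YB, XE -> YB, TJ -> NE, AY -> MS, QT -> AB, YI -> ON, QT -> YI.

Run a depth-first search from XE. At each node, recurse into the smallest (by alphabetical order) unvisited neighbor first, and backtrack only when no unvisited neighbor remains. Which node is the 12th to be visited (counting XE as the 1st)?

Visit XE
XE → MN
MN → AY
AY → AB
AB → MS
AB → YI
YI → ET
ET → WL
WL → YB
YB → ON
YI → TJ
TJ → NE
MN → QT

Visit order: XE, MN, AY, AB, MS, YI, ET, WL, YB, ON, TJ, NE, QT

NE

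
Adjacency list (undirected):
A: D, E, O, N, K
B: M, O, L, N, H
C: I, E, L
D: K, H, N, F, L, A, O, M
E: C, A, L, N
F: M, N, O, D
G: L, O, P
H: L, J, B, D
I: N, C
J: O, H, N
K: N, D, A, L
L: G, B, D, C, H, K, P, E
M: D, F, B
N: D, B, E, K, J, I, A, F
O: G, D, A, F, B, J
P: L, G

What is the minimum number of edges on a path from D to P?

Level 0: D
Level 1: A, F, H, K, L, M, N, O
Level 2: B, C, E, G, I, J, P
P first appears at level 2.

2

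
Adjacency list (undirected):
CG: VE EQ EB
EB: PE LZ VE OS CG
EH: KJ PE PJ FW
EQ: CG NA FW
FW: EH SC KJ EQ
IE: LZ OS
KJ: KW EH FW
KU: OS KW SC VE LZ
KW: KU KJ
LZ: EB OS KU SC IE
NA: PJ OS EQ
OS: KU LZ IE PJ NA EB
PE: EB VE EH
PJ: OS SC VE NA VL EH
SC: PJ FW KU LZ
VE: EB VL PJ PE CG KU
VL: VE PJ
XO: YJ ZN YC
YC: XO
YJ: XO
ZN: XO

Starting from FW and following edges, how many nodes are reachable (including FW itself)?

BFS from FW visits: FW, EH, SC, KJ, EQ, PE, PJ, KU, LZ, KW, CG, NA, EB, VE, OS, VL, IE
Reachable nodes: 17 of 21 total.

17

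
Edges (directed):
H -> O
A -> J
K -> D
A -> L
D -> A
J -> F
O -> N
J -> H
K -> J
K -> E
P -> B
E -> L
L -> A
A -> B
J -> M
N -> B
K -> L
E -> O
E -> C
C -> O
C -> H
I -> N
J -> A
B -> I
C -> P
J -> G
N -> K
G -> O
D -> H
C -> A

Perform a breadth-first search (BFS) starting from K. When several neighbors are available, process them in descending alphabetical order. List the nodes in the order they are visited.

K, L, J, E, D, A, M, H, G, F, O, C, B, N, P, I

Visit K; enqueue L, J, E, D → queue [L, J, E, D]
Visit L; enqueue A → queue [J, E, D, A]
Visit J; enqueue M, H, G, F → queue [E, D, A, M, H, G, F]
Visit E; enqueue O, C → queue [D, A, M, H, G, F, O, C]
Visit D → queue [A, M, H, G, F, O, C]
Visit A; enqueue B → queue [M, H, G, F, O, C, B]
Visit M → queue [H, G, F, O, C, B]
Visit H → queue [G, F, O, C, B]
Visit G → queue [F, O, C, B]
Visit F → queue [O, C, B]
Visit O; enqueue N → queue [C, B, N]
Visit C; enqueue P → queue [B, N, P]
Visit B; enqueue I → queue [N, P, I]
Visit N → queue [P, I]
Visit P → queue [I]
Visit I → queue []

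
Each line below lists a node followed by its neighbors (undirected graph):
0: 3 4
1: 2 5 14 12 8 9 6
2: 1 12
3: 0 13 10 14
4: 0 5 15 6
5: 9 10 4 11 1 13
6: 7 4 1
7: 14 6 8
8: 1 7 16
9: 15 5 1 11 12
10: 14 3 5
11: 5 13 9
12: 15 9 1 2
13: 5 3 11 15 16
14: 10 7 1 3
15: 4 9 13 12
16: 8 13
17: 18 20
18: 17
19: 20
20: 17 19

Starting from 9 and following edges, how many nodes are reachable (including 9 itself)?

17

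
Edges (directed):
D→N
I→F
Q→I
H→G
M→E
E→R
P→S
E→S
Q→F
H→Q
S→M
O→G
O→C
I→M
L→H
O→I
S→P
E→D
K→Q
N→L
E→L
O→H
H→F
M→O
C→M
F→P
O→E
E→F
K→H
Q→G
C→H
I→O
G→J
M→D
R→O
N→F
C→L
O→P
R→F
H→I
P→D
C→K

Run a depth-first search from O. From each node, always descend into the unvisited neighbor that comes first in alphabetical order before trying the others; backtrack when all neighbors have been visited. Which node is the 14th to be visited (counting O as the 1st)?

Visit O
O → C
C → H
H → F
F → P
P → D
D → N
N → L
P → S
S → M
M → E
E → R
H → G
G → J
H → I
H → Q
C → K

Visit order: O, C, H, F, P, D, N, L, S, M, E, R, G, J, I, Q, K

J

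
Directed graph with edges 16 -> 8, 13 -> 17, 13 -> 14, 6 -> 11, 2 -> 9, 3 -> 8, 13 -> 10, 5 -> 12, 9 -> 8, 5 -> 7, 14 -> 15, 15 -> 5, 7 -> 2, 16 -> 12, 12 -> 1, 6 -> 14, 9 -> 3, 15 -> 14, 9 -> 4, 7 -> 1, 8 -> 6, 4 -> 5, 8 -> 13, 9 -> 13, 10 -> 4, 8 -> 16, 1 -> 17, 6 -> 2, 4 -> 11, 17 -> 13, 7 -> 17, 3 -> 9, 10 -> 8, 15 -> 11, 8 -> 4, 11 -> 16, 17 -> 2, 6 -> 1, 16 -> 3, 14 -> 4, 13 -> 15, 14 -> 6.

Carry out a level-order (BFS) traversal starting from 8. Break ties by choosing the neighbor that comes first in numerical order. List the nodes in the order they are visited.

8 4 6 13 16 5 11 1 2 14 10 15 17 3 12 7 9

Visit 8; enqueue 4, 6, 13, 16 → queue [4, 6, 13, 16]
Visit 4; enqueue 5, 11 → queue [6, 13, 16, 5, 11]
Visit 6; enqueue 1, 2, 14 → queue [13, 16, 5, 11, 1, 2, 14]
Visit 13; enqueue 10, 15, 17 → queue [16, 5, 11, 1, 2, 14, 10, 15, 17]
Visit 16; enqueue 3, 12 → queue [5, 11, 1, 2, 14, 10, 15, 17, 3, 12]
Visit 5; enqueue 7 → queue [11, 1, 2, 14, 10, 15, 17, 3, 12, 7]
Visit 11 → queue [1, 2, 14, 10, 15, 17, 3, 12, 7]
Visit 1 → queue [2, 14, 10, 15, 17, 3, 12, 7]
Visit 2; enqueue 9 → queue [14, 10, 15, 17, 3, 12, 7, 9]
Visit 14 → queue [10, 15, 17, 3, 12, 7, 9]
Visit 10 → queue [15, 17, 3, 12, 7, 9]
Visit 15 → queue [17, 3, 12, 7, 9]
Visit 17 → queue [3, 12, 7, 9]
Visit 3 → queue [12, 7, 9]
Visit 12 → queue [7, 9]
Visit 7 → queue [9]
Visit 9 → queue []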